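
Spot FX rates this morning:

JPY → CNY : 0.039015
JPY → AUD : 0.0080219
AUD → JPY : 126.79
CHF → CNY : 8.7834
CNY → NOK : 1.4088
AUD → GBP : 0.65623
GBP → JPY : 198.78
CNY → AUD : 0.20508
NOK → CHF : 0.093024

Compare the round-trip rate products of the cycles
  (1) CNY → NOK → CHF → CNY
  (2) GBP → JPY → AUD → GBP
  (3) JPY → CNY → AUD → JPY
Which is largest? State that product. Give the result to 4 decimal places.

(1) 1.4088 × 0.093024 × 8.7834 = 1.15108
(2) 198.78 × 0.0080219 × 0.65623 = 1.04642
(3) 0.039015 × 0.20508 × 126.79 = 1.01447
Highest is cycle (1) at 1.1511 (>1, arbitrage).

1.1511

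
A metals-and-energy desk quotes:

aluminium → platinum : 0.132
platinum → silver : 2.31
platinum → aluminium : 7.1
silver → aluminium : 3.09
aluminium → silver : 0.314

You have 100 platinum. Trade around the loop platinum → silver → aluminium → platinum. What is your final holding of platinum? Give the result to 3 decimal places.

94.220

100 platinum × 2.31 = 231 silver
231 silver × 3.09 = 713.79 aluminium
713.79 aluminium × 0.132 = 94.22028 platinum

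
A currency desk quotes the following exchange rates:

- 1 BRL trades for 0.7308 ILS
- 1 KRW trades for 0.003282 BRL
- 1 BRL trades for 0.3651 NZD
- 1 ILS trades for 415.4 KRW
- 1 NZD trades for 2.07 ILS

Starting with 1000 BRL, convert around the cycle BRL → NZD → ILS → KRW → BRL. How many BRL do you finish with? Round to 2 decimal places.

1000 BRL × 0.3651 = 365.1 NZD
365.1 NZD × 2.07 = 755.757 ILS
755.757 ILS × 415.4 = 313941.4578 KRW
313941.4578 KRW × 0.003282 = 1030.3558644996 BRL

1030.36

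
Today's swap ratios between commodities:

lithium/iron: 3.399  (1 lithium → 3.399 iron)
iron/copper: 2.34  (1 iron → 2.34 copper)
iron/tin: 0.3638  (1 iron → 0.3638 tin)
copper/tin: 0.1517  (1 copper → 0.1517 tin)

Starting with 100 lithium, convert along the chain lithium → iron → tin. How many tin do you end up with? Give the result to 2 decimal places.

100 lithium × 3.399 = 339.9 iron
339.9 iron × 0.3638 = 123.65562 tin

123.66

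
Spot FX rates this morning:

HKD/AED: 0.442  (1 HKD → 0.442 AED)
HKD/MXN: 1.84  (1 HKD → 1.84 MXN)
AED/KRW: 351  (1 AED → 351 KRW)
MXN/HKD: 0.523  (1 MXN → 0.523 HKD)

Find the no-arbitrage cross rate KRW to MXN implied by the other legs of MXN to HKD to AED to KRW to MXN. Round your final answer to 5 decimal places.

Known legs of the cycle: 0.523 × 0.442 × 351 = 81.139266
For no arbitrage the full-cycle product must be 1, so the missing rate is 1 / 81.139266 ≈ 0.0123245.

0.01232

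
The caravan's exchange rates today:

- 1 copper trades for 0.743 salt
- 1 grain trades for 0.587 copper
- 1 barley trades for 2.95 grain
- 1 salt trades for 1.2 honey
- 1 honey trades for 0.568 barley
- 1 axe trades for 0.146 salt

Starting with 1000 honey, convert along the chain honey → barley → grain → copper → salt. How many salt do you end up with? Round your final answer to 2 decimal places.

1000 honey × 0.568 = 568 barley
568 barley × 2.95 = 1675.6 grain
1675.6 grain × 0.587 = 983.5772 copper
983.5772 copper × 0.743 = 730.7978596 salt

730.80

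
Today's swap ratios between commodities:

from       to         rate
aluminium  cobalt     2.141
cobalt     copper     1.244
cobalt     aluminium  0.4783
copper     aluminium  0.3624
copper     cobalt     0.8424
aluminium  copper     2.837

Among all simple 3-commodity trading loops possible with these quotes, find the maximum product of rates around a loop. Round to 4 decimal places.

aluminium→copper→cobalt→aluminium: 2.837 × 0.8424 × 0.4783 = 1.14308
aluminium→cobalt→copper→aluminium: 2.141 × 1.244 × 0.3624 = 0.96522
Maximum is aluminium→copper→cobalt→aluminium at 1.1431; arbitrage exists.

1.1431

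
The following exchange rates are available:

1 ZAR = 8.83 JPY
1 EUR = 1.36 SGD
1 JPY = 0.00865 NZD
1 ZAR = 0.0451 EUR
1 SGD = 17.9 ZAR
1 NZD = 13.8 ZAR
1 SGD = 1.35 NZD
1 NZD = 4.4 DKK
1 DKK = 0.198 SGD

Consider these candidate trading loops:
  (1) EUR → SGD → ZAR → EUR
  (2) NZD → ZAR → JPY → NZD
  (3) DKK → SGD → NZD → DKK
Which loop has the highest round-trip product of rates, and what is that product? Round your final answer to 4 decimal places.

(1) 1.36 × 17.9 × 0.0451 = 1.09791
(2) 13.8 × 8.83 × 0.00865 = 1.05404
(3) 0.198 × 1.35 × 4.4 = 1.17612
Highest is cycle (3) at 1.1761 (>1, arbitrage).

1.1761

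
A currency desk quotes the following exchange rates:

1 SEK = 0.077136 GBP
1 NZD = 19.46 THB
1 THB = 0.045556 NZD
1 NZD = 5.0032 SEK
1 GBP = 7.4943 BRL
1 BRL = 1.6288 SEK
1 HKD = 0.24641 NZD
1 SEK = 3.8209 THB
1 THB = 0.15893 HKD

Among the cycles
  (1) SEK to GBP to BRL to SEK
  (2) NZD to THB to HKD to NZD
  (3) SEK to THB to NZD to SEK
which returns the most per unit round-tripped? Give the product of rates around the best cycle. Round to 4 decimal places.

0.9416

(1) 0.077136 × 7.4943 × 1.6288 = 0.94158
(2) 19.46 × 0.15893 × 0.24641 = 0.76209
(3) 3.8209 × 0.045556 × 5.0032 = 0.87088
Highest is cycle (1) at 0.9416 (≤1, no arbitrage).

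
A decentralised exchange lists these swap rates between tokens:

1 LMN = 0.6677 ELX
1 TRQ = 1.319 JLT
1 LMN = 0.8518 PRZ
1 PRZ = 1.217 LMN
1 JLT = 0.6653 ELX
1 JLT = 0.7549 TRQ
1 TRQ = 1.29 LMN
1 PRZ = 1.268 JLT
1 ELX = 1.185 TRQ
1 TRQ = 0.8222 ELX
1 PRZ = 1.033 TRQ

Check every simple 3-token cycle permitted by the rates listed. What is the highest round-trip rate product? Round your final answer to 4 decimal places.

1.1351

TRQ→LMN→PRZ→TRQ: 1.29 × 0.8518 × 1.033 = 1.13508
TRQ→JLT→ELX→TRQ: 1.319 × 0.6653 × 1.185 = 1.03987
TRQ→LMN→ELX→TRQ: 1.29 × 0.6677 × 1.185 = 1.02068
Maximum is TRQ→LMN→PRZ→TRQ at 1.1351; arbitrage exists.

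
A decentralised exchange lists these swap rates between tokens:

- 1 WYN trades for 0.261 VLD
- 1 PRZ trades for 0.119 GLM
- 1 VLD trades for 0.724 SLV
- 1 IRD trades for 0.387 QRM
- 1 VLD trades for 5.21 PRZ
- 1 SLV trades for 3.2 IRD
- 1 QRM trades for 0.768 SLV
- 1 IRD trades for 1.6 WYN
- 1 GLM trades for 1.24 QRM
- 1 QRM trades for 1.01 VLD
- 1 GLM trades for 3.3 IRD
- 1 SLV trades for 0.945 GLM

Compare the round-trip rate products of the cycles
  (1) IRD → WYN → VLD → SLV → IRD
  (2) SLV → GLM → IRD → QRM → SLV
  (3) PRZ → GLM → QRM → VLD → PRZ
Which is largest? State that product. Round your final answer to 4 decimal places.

(1) 1.6 × 0.261 × 0.724 × 3.2 = 0.96750
(2) 0.945 × 3.3 × 0.387 × 0.768 = 0.92687
(3) 0.119 × 1.24 × 1.01 × 5.21 = 0.77648
Highest is cycle (1) at 0.9675 (≤1, no arbitrage).

0.9675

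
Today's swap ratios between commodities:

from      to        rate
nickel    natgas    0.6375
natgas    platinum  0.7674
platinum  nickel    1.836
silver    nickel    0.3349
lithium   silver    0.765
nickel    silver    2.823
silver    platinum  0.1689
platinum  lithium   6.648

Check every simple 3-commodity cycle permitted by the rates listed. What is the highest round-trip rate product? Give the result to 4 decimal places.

platinum→nickel→natgas→platinum: 1.836 × 0.6375 × 0.7674 = 0.89820
platinum→nickel→silver→platinum: 1.836 × 2.823 × 0.1689 = 0.87541
platinum→lithium→silver→platinum: 6.648 × 0.765 × 0.1689 = 0.85898
Maximum is platinum→nickel→natgas→platinum at 0.8982; no arbitrage — every cycle loses value.

0.8982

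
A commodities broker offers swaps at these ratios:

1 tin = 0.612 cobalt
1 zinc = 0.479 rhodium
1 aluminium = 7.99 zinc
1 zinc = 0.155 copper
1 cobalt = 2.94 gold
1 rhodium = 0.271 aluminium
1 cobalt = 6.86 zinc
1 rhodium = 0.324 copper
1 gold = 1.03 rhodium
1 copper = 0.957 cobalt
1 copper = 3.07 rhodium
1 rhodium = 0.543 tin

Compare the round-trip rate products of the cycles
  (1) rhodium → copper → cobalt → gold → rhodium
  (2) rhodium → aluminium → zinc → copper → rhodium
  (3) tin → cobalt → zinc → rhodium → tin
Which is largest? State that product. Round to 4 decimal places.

1.0920

(1) 0.324 × 0.957 × 2.94 × 1.03 = 0.93895
(2) 0.271 × 7.99 × 0.155 × 3.07 = 1.03035
(3) 0.612 × 6.86 × 0.479 × 0.543 = 1.09197
Highest is cycle (3) at 1.0920 (>1, arbitrage).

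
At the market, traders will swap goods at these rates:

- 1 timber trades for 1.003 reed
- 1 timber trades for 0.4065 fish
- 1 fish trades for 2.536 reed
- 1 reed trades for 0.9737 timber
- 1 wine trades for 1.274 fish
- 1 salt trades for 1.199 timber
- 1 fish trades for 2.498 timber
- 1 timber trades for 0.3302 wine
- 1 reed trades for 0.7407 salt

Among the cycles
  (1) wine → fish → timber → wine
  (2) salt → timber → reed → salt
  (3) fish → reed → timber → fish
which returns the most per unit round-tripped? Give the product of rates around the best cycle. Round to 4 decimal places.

(1) 1.274 × 2.498 × 0.3302 = 1.05085
(2) 1.199 × 1.003 × 0.7407 = 0.89076
(3) 2.536 × 0.9737 × 0.4065 = 1.00377
Highest is cycle (1) at 1.0508 (>1, arbitrage).

1.0508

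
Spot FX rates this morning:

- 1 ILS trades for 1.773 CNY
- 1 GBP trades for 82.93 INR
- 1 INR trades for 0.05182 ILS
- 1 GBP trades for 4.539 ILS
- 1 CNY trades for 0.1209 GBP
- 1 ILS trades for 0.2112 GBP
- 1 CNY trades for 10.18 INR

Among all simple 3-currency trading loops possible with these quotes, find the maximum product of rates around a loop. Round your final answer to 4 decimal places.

0.9730

ILS→CNY→GBP→ILS: 1.773 × 0.1209 × 4.539 = 0.97296
INR→ILS→CNY→INR: 0.05182 × 1.773 × 10.18 = 0.93531
INR→ILS→GBP→INR: 0.05182 × 0.2112 × 82.93 = 0.90762
Maximum is ILS→CNY→GBP→ILS at 0.9730; no arbitrage — every cycle loses value.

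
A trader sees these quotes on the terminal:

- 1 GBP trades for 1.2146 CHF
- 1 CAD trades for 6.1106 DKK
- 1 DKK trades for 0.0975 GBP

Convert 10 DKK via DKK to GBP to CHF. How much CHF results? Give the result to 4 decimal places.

1.1842

10 DKK × 0.0975 = 0.975 GBP
0.975 GBP × 1.2146 = 1.184235 CHF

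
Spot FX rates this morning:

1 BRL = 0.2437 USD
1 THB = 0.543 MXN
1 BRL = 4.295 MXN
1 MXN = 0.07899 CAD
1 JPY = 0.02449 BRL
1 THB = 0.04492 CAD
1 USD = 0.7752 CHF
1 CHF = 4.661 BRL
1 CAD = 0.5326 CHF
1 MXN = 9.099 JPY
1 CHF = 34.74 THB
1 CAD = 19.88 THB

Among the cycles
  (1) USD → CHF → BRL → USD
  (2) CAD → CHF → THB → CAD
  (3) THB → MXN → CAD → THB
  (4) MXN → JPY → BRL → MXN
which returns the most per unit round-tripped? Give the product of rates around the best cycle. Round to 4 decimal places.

(1) 0.7752 × 4.661 × 0.2437 = 0.88054
(2) 0.5326 × 34.74 × 0.04492 = 0.83113
(3) 0.543 × 0.07899 × 19.88 = 0.85268
(4) 9.099 × 0.02449 × 4.295 = 0.95707
Highest is cycle (4) at 0.9571 (≤1, no arbitrage).

0.9571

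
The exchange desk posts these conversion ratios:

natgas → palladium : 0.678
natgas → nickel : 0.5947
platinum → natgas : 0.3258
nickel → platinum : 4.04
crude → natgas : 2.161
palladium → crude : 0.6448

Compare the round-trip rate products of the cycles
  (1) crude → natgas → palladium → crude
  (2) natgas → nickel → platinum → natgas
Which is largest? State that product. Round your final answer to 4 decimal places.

(1) 2.161 × 0.678 × 0.6448 = 0.94473
(2) 0.5947 × 4.04 × 0.3258 = 0.78276
Highest is cycle (1) at 0.9447 (≤1, no arbitrage).

0.9447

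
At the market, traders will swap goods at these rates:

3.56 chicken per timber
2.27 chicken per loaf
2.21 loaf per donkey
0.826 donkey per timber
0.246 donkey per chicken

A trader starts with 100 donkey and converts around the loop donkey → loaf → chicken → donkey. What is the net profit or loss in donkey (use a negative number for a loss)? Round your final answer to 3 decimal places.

100 donkey × 2.21 = 221 loaf
221 loaf × 2.27 = 501.67 chicken
501.67 chicken × 0.246 = 123.41082 donkey
Net change: 123.41082 − 100 = 23.41082 donkey

23.411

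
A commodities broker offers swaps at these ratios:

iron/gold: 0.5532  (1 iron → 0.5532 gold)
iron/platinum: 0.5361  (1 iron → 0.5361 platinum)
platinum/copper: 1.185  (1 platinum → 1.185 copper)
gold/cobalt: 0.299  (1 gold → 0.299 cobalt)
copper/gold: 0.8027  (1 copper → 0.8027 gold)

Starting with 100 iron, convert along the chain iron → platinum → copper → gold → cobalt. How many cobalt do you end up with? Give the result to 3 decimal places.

15.247

100 iron × 0.5361 = 53.61 platinum
53.61 platinum × 1.185 = 63.52785 copper
63.52785 copper × 0.8027 = 50.993805195 gold
50.993805195 gold × 0.299 = 15.247147753305 cobalt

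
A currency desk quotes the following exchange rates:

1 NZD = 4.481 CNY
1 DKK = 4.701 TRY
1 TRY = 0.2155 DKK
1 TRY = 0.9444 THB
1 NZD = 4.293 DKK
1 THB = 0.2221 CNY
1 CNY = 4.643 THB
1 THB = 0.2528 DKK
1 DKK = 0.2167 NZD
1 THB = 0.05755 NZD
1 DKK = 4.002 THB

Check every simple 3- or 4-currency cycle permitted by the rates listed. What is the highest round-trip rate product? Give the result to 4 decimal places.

THB→NZD→CNY→THB: 0.05755 × 4.481 × 4.643 = 1.19734
THB→DKK→NZD→CNY→THB: 0.2528 × 0.2167 × 4.481 × 4.643 = 1.13975
THB→DKK→TRY→THB: 0.2528 × 4.701 × 0.9444 = 1.12234
THB→NZD→DKK→TRY→THB: 0.05755 × 4.293 × 4.701 × 0.9444 = 1.09686
THB→NZD→DKK→THB: 0.05755 × 4.293 × 4.002 = 0.98874
Maximum is THB→NZD→CNY→THB at 1.1973; arbitrage exists.

1.1973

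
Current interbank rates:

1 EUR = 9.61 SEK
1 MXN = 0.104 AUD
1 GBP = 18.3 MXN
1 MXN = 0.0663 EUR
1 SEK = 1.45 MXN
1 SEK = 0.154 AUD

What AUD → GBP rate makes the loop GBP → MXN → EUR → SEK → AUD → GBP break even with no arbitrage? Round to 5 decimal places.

Known legs of the cycle: 18.3 × 0.0663 × 9.61 × 0.154 = 1.7955964026
For no arbitrage the full-cycle product must be 1, so the missing rate is 1 / 1.7955964026 ≈ 0.5569180.

0.55692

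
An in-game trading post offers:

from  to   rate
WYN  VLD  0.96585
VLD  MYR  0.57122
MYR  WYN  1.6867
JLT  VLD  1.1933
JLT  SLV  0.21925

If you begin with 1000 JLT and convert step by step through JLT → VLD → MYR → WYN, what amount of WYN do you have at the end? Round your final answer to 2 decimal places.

1149.72

1000 JLT × 1.1933 = 1193.3 VLD
1193.3 VLD × 0.57122 = 681.636826 MYR
681.636826 MYR × 1.6867 = 1149.7168344142 WYN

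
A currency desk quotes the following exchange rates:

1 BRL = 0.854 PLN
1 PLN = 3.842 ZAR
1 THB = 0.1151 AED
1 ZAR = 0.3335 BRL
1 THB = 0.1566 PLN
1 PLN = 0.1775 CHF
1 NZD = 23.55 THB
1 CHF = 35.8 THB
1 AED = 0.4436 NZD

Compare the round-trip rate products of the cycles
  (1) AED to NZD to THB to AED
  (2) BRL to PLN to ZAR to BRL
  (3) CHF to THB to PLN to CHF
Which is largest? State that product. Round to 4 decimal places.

(1) 0.4436 × 23.55 × 0.1151 = 1.20242
(2) 0.854 × 3.842 × 0.3335 = 1.09424
(3) 35.8 × 0.1566 × 0.1775 = 0.99511
Highest is cycle (1) at 1.2024 (>1, arbitrage).

1.2024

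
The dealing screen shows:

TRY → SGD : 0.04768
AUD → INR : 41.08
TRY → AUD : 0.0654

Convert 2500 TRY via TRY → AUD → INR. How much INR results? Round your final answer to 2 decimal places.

6716.58

2500 TRY × 0.0654 = 163.5 AUD
163.5 AUD × 41.08 = 6716.58 INR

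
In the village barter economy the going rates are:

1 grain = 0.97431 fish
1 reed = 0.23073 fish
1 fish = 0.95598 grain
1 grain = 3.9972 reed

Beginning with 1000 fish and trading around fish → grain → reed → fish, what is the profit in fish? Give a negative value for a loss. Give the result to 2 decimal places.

-118.32

1000 fish × 0.95598 = 955.98 grain
955.98 grain × 3.9972 = 3821.243256 reed
3821.243256 reed × 0.23073 = 881.67545645688 fish
Net change: 881.67545645688 − 1000 = -118.32454354312 fish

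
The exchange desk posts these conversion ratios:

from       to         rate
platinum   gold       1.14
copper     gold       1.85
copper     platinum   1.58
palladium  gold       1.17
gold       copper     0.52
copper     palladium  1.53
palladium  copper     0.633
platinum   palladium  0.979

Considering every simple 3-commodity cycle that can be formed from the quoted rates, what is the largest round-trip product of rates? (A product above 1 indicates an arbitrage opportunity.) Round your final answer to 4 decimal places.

copper→platinum→palladium→copper: 1.58 × 0.979 × 0.633 = 0.97914
copper→platinum→gold→copper: 1.58 × 1.14 × 0.52 = 0.93662
copper→palladium→gold→copper: 1.53 × 1.17 × 0.52 = 0.93085
Maximum is copper→platinum→palladium→copper at 0.9791; no arbitrage — every cycle loses value.

0.9791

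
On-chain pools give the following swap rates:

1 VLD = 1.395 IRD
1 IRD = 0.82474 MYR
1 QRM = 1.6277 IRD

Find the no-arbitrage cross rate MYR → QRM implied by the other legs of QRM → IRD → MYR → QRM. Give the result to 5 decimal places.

0.74492

Known legs of the cycle: 1.6277 × 0.82474 = 1.342429298
For no arbitrage the full-cycle product must be 1, so the missing rate is 1 / 1.342429298 ≈ 0.7449182.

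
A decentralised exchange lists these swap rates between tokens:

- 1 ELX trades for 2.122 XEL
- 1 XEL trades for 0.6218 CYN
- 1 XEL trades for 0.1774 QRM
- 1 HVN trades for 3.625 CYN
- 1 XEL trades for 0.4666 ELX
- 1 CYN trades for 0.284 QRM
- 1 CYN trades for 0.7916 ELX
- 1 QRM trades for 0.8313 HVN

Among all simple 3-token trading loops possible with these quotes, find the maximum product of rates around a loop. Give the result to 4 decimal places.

1.0445

ELX→XEL→CYN→ELX: 2.122 × 0.6218 × 0.7916 = 1.04448
HVN→CYN→QRM→HVN: 3.625 × 0.284 × 0.8313 = 0.85582
Maximum is ELX→XEL→CYN→ELX at 1.0445; arbitrage exists.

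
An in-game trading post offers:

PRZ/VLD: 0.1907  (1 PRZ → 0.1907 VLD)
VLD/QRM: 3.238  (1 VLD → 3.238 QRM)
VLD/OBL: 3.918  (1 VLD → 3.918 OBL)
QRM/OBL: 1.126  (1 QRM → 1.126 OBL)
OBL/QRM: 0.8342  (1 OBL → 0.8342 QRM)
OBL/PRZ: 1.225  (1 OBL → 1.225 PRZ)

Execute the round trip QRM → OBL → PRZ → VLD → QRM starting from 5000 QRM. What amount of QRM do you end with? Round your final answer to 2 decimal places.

4258.65

5000 QRM × 1.126 = 5630 OBL
5630 OBL × 1.225 = 6896.75 PRZ
6896.75 PRZ × 0.1907 = 1315.210225 VLD
1315.210225 VLD × 3.238 = 4258.65070855 QRM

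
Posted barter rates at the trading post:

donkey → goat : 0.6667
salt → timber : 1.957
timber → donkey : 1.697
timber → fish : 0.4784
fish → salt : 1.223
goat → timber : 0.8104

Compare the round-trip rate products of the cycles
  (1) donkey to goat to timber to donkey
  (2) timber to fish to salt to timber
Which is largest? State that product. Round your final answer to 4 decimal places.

(1) 0.6667 × 0.8104 × 1.697 = 0.91688
(2) 0.4784 × 1.223 × 1.957 = 1.14501
Highest is cycle (2) at 1.1450 (>1, arbitrage).

1.1450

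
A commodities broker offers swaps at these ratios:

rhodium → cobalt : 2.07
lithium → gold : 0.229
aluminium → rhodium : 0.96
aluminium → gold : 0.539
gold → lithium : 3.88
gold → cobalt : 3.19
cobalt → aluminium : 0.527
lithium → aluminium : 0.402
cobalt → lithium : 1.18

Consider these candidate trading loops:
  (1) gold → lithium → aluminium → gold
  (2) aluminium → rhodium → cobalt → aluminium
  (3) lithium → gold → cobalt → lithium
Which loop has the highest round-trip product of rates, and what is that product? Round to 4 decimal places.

1.0473

(1) 3.88 × 0.402 × 0.539 = 0.84071
(2) 0.96 × 2.07 × 0.527 = 1.04725
(3) 0.229 × 3.19 × 1.18 = 0.86200
Highest is cycle (2) at 1.0473 (>1, arbitrage).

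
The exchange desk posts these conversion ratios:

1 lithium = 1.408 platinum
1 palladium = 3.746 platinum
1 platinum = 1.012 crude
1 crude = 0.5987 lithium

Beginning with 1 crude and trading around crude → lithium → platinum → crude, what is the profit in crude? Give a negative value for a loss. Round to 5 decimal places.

1 crude × 0.5987 = 0.5987 lithium
0.5987 lithium × 1.408 = 0.8429696 platinum
0.8429696 platinum × 1.012 = 0.8530852352 crude
Net change: 0.8530852352 − 1 = -0.1469147648 crude

-0.14691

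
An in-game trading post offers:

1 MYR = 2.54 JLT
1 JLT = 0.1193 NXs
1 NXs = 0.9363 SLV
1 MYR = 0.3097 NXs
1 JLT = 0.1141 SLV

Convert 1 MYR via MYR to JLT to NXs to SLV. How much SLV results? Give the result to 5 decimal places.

1 MYR × 2.54 = 2.54 JLT
2.54 JLT × 0.1193 = 0.303022 NXs
0.303022 NXs × 0.9363 = 0.2837194986 SLV

0.28372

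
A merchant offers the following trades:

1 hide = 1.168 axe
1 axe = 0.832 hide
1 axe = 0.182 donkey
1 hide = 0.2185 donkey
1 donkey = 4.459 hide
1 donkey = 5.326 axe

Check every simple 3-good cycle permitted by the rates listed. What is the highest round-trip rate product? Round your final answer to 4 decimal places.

0.9682

hide→donkey→axe→hide: 0.2185 × 5.326 × 0.832 = 0.96822
hide→axe→donkey→hide: 1.168 × 0.182 × 4.459 = 0.94788
Maximum is hide→donkey→axe→hide at 0.9682; no arbitrage — every cycle loses value.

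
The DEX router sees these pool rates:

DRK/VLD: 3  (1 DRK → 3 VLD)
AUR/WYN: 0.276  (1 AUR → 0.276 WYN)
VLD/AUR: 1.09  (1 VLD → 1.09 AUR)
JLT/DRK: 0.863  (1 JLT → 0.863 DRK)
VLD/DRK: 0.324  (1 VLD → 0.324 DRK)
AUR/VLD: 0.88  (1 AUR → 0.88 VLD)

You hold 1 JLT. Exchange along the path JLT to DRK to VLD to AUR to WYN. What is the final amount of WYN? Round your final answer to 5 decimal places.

1 JLT × 0.863 = 0.863 DRK
0.863 DRK × 3 = 2.589 VLD
2.589 VLD × 1.09 = 2.82201 AUR
2.82201 AUR × 0.276 = 0.77887476 WYN

0.77887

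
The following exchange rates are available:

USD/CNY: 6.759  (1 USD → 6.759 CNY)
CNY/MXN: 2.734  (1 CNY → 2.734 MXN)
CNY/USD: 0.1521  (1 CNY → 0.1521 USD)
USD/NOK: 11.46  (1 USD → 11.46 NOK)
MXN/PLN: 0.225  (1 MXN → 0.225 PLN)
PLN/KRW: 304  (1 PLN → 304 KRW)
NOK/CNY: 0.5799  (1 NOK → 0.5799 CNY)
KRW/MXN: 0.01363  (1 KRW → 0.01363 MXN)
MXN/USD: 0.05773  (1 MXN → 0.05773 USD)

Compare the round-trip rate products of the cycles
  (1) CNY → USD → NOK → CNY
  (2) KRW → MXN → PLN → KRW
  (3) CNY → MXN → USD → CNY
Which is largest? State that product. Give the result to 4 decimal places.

(1) 0.1521 × 11.46 × 0.5799 = 1.01080
(2) 0.01363 × 0.225 × 304 = 0.93229
(3) 2.734 × 0.05773 × 6.759 = 1.06680
Highest is cycle (3) at 1.0668 (>1, arbitrage).

1.0668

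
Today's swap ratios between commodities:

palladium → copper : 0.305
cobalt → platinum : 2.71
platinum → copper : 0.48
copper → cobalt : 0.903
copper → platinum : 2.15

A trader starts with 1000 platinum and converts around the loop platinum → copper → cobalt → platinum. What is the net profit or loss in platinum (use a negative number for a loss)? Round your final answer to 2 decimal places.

174.62

1000 platinum × 0.48 = 480 copper
480 copper × 0.903 = 433.44 cobalt
433.44 cobalt × 2.71 = 1174.6224 platinum
Net change: 1174.6224 − 1000 = 174.6224 platinum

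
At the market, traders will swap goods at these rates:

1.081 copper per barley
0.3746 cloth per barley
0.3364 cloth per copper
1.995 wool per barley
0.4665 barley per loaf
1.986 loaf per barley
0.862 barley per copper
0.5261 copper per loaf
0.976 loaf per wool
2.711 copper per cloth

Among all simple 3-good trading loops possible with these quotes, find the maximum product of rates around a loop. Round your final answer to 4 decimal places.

barley→wool→loaf→barley: 1.995 × 0.976 × 0.4665 = 0.90833
barley→loaf→copper→barley: 1.986 × 0.5261 × 0.862 = 0.90065
barley→cloth→copper→barley: 0.3746 × 2.711 × 0.862 = 0.87540
Maximum is barley→wool→loaf→barley at 0.9083; no arbitrage — every cycle loses value.

0.9083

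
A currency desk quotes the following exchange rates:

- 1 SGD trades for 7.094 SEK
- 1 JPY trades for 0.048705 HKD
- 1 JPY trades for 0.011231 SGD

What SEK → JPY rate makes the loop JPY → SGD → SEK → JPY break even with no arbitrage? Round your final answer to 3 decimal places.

12.551

Known legs of the cycle: 0.011231 × 7.094 = 0.079672714
For no arbitrage the full-cycle product must be 1, so the missing rate is 1 / 0.079672714 ≈ 12.55135.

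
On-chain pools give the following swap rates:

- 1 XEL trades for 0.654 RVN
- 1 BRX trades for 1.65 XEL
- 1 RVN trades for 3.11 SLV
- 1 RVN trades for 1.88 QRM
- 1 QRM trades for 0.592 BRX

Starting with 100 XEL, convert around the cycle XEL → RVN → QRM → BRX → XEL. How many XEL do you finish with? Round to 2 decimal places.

120.10

100 XEL × 0.654 = 65.4 RVN
65.4 RVN × 1.88 = 122.952 QRM
122.952 QRM × 0.592 = 72.787584 BRX
72.787584 BRX × 1.65 = 120.0995136 XEL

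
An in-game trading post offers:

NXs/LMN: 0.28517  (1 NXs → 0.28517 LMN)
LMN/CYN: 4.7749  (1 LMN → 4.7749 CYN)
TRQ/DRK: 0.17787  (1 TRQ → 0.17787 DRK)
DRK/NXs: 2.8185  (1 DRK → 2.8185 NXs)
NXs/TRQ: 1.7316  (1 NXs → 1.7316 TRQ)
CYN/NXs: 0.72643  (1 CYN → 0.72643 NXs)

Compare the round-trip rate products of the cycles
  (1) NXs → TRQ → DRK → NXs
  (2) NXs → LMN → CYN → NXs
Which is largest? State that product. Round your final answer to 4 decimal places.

(1) 1.7316 × 0.17787 × 2.8185 = 0.86810
(2) 0.28517 × 4.7749 × 0.72643 = 0.98915
Highest is cycle (2) at 0.9891 (≤1, no arbitrage).

0.9891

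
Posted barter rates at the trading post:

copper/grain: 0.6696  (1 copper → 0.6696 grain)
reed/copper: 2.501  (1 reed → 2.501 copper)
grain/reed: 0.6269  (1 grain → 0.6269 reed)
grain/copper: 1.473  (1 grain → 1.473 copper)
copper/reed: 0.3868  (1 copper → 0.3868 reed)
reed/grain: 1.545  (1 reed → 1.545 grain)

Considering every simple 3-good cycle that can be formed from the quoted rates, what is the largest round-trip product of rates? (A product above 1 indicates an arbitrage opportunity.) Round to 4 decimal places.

copper→grain→reed→copper: 0.6696 × 0.6269 × 2.501 = 1.04985
copper→reed→grain→copper: 0.3868 × 1.545 × 1.473 = 0.88027
Maximum is copper→grain→reed→copper at 1.0499; arbitrage exists.

1.0499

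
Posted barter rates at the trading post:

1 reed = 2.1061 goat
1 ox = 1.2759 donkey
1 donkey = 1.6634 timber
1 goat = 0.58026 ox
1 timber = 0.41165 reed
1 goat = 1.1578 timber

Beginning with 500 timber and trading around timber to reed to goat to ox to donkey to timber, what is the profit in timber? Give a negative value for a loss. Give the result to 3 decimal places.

33.842

500 timber × 0.41165 = 205.825 reed
205.825 reed × 2.1061 = 433.4880325 goat
433.4880325 goat × 0.58026 = 251.53576573845 ox
251.53576573845 ox × 1.2759 = 320.934483505688355 donkey
320.934483505688355 donkey × 1.6634 = 533.842419863362009707 timber
Net change: 533.842419863362009707 − 500 = 33.842419863362009707 timber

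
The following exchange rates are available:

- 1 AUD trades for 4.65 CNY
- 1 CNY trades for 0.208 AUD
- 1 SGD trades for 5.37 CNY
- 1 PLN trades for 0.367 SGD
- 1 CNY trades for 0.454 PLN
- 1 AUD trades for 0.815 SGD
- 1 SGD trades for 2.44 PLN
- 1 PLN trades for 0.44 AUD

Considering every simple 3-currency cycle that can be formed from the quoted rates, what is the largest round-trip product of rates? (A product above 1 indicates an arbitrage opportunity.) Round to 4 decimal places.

AUD→CNY→PLN→AUD: 4.65 × 0.454 × 0.44 = 0.92888
AUD→SGD→CNY→AUD: 0.815 × 5.37 × 0.208 = 0.91032
SGD→CNY→PLN→SGD: 5.37 × 0.454 × 0.367 = 0.89474
AUD→SGD→PLN→AUD: 0.815 × 2.44 × 0.44 = 0.87498
Maximum is AUD→CNY→PLN→AUD at 0.9289; no arbitrage — every cycle loses value.

0.9289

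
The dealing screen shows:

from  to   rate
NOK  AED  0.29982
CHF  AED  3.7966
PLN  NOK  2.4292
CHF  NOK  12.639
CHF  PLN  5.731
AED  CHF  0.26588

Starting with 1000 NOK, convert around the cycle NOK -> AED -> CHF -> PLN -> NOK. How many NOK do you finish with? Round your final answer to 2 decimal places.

1109.79

1000 NOK × 0.29982 = 299.82 AED
299.82 AED × 0.26588 = 79.7161416 CHF
79.7161416 CHF × 5.731 = 456.8532075096 PLN
456.8532075096 PLN × 2.4292 = 1109.78781168232032 NOK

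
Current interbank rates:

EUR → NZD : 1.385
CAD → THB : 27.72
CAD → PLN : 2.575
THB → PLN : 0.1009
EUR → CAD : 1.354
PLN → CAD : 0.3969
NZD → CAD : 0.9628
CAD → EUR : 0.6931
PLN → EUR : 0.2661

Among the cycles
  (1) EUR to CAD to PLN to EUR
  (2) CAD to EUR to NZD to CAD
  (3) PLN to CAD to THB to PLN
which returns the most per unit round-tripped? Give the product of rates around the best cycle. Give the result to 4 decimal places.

1.1101

(1) 1.354 × 2.575 × 0.2661 = 0.92777
(2) 0.6931 × 1.385 × 0.9628 = 0.92423
(3) 0.3969 × 27.72 × 0.1009 = 1.11011
Highest is cycle (3) at 1.1101 (>1, arbitrage).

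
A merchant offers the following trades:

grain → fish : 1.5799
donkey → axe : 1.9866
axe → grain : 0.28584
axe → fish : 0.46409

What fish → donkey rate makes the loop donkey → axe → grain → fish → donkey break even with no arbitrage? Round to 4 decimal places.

1.1146

Known legs of the cycle: 1.9866 × 0.28584 × 1.5799 = 0.8971458105456
For no arbitrage the full-cycle product must be 1, so the missing rate is 1 / 0.8971458105456 ≈ 1.114646.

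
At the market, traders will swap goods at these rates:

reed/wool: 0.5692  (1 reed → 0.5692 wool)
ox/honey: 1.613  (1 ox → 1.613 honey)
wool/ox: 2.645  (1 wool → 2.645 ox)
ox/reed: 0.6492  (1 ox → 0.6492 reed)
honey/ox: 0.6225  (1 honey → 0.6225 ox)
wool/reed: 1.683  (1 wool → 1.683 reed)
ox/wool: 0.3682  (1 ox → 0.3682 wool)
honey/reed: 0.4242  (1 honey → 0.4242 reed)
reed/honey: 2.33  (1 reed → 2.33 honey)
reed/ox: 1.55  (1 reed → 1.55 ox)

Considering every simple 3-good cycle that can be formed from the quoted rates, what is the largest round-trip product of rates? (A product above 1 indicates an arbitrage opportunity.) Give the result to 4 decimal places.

1.0606

reed→ox→honey→reed: 1.55 × 1.613 × 0.4242 = 1.06056
wool→ox→reed→wool: 2.645 × 0.6492 × 0.5692 = 0.97739
wool→reed→ox→wool: 1.683 × 1.55 × 0.3682 = 0.96050
reed→honey→ox→reed: 2.33 × 0.6225 × 0.6492 = 0.94162
Maximum is reed→ox→honey→reed at 1.0606; arbitrage exists.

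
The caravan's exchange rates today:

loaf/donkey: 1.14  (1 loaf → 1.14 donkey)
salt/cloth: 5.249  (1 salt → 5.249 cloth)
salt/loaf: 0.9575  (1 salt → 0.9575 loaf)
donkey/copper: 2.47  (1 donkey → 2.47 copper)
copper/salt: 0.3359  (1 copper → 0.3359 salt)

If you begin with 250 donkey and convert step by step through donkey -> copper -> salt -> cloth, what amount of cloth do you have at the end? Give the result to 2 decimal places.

1088.74

250 donkey × 2.47 = 617.5 copper
617.5 copper × 0.3359 = 207.41825 salt
207.41825 salt × 5.249 = 1088.73839425 cloth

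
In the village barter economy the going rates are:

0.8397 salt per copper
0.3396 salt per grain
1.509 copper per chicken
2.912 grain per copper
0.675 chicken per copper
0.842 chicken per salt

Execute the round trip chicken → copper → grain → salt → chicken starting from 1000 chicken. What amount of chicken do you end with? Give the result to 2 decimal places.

1256.49

1000 chicken × 1.509 = 1509 copper
1509 copper × 2.912 = 4394.208 grain
4394.208 grain × 0.3396 = 1492.2730368 salt
1492.2730368 salt × 0.842 = 1256.4938969856 chicken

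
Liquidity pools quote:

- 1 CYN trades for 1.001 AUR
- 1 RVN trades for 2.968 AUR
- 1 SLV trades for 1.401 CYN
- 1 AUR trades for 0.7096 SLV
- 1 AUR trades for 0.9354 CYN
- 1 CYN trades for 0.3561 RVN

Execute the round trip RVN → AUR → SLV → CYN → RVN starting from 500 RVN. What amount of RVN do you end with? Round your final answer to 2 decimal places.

500 RVN × 2.968 = 1484 AUR
1484 AUR × 0.7096 = 1053.0464 SLV
1053.0464 SLV × 1.401 = 1475.3180064 CYN
1475.3180064 CYN × 0.3561 = 525.36074207904 RVN

525.36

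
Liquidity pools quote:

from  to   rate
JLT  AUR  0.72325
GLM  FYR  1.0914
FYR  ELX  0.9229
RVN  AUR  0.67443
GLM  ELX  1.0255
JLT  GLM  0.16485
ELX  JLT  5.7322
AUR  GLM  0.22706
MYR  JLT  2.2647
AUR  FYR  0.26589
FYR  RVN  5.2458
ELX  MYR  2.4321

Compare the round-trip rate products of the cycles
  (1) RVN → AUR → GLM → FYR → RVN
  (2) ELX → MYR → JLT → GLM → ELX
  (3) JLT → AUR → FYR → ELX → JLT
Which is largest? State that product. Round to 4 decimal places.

1.0173

(1) 0.67443 × 0.22706 × 1.0914 × 5.2458 = 0.87674
(2) 2.4321 × 2.2647 × 0.16485 × 1.0255 = 0.93114
(3) 0.72325 × 0.26589 × 0.9229 × 5.7322 = 1.01734
Highest is cycle (3) at 1.0173 (>1, arbitrage).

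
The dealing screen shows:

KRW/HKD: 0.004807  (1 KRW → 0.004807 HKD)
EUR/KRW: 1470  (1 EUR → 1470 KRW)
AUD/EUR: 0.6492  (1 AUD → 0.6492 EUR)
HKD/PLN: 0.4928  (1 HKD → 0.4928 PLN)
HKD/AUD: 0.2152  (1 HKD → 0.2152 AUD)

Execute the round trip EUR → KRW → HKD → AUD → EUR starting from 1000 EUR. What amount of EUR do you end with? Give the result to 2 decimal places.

1000 EUR × 1470 = 1470000 KRW
1470000 KRW × 0.004807 = 7066.29 HKD
7066.29 HKD × 0.2152 = 1520.665608 AUD
1520.665608 AUD × 0.6492 = 987.2161127136 EUR

987.22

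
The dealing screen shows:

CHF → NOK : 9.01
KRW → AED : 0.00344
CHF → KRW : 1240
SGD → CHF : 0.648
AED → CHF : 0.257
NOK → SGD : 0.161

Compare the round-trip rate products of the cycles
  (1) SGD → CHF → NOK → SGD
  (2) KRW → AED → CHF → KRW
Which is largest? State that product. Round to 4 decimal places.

(1) 0.648 × 9.01 × 0.161 = 0.94000
(2) 0.00344 × 0.257 × 1240 = 1.09626
Highest is cycle (2) at 1.0963 (>1, arbitrage).

1.0963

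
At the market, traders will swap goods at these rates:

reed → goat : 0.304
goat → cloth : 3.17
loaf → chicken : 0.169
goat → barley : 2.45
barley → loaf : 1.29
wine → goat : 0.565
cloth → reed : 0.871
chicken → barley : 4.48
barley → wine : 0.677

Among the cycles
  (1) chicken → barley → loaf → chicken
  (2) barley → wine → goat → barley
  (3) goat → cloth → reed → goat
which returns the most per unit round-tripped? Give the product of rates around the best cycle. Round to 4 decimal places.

0.9767

(1) 4.48 × 1.29 × 0.169 = 0.97668
(2) 0.677 × 0.565 × 2.45 = 0.93714
(3) 3.17 × 0.871 × 0.304 = 0.83937
Highest is cycle (1) at 0.9767 (≤1, no arbitrage).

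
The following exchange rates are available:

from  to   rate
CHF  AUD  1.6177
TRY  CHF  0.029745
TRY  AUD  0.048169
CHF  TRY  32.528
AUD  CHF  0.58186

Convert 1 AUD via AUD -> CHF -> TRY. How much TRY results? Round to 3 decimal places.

18.927

1 AUD × 0.58186 = 0.58186 CHF
0.58186 CHF × 32.528 = 18.92674208 TRY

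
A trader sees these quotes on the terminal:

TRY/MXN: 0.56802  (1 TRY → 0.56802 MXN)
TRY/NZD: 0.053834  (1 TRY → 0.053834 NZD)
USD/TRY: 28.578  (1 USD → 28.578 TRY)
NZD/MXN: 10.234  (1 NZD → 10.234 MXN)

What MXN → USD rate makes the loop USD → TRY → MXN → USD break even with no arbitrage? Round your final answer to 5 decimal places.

Known legs of the cycle: 28.578 × 0.56802 = 16.23287556
For no arbitrage the full-cycle product must be 1, so the missing rate is 1 / 16.23287556 ≈ 0.0616034.

0.06160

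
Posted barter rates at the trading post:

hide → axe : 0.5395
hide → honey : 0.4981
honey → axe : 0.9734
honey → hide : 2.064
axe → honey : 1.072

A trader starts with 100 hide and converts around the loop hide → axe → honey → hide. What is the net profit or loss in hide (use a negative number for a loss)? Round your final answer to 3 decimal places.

100 hide × 0.5395 = 53.95 axe
53.95 axe × 1.072 = 57.8344 honey
57.8344 honey × 2.064 = 119.3702016 hide
Net change: 119.3702016 − 100 = 19.3702016 hide

19.370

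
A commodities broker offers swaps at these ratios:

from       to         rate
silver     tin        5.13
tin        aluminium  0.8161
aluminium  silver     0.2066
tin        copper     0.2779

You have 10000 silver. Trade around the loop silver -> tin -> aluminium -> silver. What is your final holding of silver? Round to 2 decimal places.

10000 silver × 5.13 = 51300 tin
51300 tin × 0.8161 = 41865.93 aluminium
41865.93 aluminium × 0.2066 = 8649.501138 silver

8649.50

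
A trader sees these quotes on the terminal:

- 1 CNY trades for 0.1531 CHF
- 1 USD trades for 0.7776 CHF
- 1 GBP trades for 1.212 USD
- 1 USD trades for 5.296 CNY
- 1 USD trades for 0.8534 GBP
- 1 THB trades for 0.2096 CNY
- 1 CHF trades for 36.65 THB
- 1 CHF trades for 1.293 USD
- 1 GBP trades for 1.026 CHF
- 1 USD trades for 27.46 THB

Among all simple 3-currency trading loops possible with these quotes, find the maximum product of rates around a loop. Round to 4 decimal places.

CHF→THB→CNY→CHF: 36.65 × 0.2096 × 0.1531 = 1.17609
USD→GBP→CHF→USD: 0.8534 × 1.026 × 1.293 = 1.13214
USD→CNY→CHF→USD: 5.296 × 0.1531 × 1.293 = 1.04839
Maximum is CHF→THB→CNY→CHF at 1.1761; arbitrage exists.

1.1761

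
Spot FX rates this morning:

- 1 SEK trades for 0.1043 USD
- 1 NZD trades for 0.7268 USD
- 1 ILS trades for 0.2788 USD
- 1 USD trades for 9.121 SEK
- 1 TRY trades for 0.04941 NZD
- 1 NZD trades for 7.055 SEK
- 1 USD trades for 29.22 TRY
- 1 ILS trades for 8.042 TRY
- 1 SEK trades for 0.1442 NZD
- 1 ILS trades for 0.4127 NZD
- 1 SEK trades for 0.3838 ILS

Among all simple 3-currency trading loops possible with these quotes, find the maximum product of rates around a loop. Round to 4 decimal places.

1.1175

SEK→ILS→NZD→SEK: 0.3838 × 0.4127 × 7.055 = 1.11747
USD→TRY→NZD→USD: 29.22 × 0.04941 × 0.7268 = 1.04932
USD→SEK→ILS→USD: 9.121 × 0.3838 × 0.2788 = 0.97598
USD→SEK→NZD→USD: 9.121 × 0.1442 × 0.7268 = 0.95592
Maximum is SEK→ILS→NZD→SEK at 1.1175; arbitrage exists.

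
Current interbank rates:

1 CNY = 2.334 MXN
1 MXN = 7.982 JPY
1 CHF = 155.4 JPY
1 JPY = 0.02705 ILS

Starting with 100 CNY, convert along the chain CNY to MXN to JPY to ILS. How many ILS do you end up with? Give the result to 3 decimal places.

100 CNY × 2.334 = 233.4 MXN
233.4 MXN × 7.982 = 1862.9988 JPY
1862.9988 JPY × 0.02705 = 50.39411754 ILS

50.394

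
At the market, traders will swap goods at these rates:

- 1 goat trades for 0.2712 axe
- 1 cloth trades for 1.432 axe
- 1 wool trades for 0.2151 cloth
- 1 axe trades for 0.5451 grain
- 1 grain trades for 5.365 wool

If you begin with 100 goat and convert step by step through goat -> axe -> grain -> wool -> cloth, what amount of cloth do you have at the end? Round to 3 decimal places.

100 goat × 0.2712 = 27.12 axe
27.12 axe × 0.5451 = 14.783112 grain
14.783112 grain × 5.365 = 79.31139588 wool
79.31139588 wool × 0.2151 = 17.059881253788 cloth

17.060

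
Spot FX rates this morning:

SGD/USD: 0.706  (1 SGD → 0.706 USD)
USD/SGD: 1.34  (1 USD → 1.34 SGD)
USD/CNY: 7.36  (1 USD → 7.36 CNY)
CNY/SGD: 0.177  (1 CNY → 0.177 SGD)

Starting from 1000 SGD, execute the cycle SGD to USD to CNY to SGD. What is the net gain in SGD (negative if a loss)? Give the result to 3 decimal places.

-80.280

1000 SGD × 0.706 = 706 USD
706 USD × 7.36 = 5196.16 CNY
5196.16 CNY × 0.177 = 919.72032 SGD
Net change: 919.72032 − 1000 = -80.27968 SGD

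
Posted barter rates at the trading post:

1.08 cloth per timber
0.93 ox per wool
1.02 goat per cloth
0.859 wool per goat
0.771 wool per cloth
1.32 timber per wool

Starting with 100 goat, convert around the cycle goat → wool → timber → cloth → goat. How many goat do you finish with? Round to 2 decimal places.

100 goat × 0.859 = 85.9 wool
85.9 wool × 1.32 = 113.388 timber
113.388 timber × 1.08 = 122.45904 cloth
122.45904 cloth × 1.02 = 124.9082208 goat

124.91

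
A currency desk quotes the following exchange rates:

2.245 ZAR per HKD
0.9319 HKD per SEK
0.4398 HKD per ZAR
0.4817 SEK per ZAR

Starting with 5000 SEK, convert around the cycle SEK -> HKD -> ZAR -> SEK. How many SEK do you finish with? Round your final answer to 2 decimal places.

5038.86

5000 SEK × 0.9319 = 4659.5 HKD
4659.5 HKD × 2.245 = 10460.5775 ZAR
10460.5775 ZAR × 0.4817 = 5038.86018175 SEK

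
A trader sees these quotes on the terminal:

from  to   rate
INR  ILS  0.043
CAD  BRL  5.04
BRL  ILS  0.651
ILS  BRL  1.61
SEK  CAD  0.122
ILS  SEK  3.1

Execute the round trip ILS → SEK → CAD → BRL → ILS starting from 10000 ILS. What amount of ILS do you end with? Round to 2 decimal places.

12408.89

10000 ILS × 3.1 = 31000 SEK
31000 SEK × 0.122 = 3782 CAD
3782 CAD × 5.04 = 19061.28 BRL
19061.28 BRL × 0.651 = 12408.89328 ILS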